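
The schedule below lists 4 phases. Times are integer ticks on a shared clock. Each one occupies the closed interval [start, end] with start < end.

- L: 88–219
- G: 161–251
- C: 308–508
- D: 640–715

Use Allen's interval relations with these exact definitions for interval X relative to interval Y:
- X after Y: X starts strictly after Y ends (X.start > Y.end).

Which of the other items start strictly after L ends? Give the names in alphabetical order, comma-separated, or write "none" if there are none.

Target L = [88, 219].
C [308, 508] → after → yes.
D [640, 715] → after → yes.
G [161, 251] → overlapped-by → no.
Result: C, D.

C, D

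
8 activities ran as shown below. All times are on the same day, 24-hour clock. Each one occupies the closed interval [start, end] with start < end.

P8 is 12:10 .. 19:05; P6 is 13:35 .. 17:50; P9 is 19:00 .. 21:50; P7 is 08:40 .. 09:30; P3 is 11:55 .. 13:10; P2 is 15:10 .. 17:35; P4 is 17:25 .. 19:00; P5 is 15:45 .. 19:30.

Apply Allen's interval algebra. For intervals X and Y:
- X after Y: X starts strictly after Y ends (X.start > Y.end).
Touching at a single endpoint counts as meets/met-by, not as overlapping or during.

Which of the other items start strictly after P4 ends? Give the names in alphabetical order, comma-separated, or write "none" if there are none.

none

Target P4 = [17:25, 19:00].
P2 [15:10, 17:35] → overlaps → no.
P3 [11:55, 13:10] → before → no.
P5 [15:45, 19:30] → contains → no.
P6 [13:35, 17:50] → overlaps → no.
P7 [08:40, 09:30] → before → no.
P8 [12:10, 19:05] → contains → no.
P9 [19:00, 21:50] → met-by → no.
Result: none.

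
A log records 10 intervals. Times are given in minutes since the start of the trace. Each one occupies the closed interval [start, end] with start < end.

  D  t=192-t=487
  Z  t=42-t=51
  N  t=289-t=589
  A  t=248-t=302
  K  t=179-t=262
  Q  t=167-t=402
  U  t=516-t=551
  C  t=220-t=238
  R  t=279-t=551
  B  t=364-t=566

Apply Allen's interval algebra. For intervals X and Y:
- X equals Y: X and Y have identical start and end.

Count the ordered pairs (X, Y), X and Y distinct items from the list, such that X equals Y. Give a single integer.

0

Checking all 90 ordered pairs for relation 'equals'; matching pairs in alphabetical order:
No pair satisfies it.
Count: 0.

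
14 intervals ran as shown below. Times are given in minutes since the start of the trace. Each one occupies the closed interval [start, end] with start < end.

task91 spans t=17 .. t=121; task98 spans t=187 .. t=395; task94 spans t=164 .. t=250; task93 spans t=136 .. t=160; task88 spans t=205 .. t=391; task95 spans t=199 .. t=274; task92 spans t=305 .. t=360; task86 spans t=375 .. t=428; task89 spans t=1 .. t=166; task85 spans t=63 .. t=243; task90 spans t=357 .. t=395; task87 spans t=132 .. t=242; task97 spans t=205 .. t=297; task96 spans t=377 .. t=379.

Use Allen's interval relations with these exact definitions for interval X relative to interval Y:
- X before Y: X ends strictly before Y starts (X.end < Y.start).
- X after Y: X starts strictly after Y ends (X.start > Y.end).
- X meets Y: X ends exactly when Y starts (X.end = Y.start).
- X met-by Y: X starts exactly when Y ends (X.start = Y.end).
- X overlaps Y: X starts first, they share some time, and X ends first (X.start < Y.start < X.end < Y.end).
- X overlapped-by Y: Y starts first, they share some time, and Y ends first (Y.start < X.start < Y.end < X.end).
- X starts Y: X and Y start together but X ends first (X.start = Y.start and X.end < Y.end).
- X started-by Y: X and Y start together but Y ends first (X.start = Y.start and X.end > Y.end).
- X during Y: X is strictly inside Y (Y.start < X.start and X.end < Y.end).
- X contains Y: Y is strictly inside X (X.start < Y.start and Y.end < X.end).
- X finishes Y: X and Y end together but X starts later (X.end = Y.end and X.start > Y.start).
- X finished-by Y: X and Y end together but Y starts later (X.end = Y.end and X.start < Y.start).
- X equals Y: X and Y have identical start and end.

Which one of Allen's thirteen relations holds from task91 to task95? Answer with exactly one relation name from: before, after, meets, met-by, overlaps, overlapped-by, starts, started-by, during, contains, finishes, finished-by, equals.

before

task91 = [t=17, t=121]; task95 = [t=199, t=274].
Compare endpoints: task91.start < task95.start, task91.start < task95.end, task91.end < task95.start, task91.end < task95.end.
That pattern is 'before'.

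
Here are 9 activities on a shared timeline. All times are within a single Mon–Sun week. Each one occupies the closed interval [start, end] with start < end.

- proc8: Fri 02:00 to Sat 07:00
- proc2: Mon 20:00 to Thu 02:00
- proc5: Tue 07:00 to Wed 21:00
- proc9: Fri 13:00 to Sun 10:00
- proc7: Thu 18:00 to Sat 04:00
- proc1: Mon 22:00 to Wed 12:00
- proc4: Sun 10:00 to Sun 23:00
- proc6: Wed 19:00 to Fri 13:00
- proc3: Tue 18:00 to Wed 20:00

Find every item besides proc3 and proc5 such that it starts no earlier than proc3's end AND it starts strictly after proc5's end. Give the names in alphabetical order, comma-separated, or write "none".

Conditions: its start is no earlier than proc3's end (X.start >= Wed 20:00) AND its start is strictly after proc5's end (X.start > Wed 21:00).
proc1: start Mon 22:00 >= Wed 20:00? ✗; start Mon 22:00 > Wed 21:00? ✗ → no.
proc2: start Mon 20:00 >= Wed 20:00? ✗; start Mon 20:00 > Wed 21:00? ✗ → no.
proc4: start Sun 10:00 >= Wed 20:00? ✓; start Sun 10:00 > Wed 21:00? ✓ → yes.
proc6: start Wed 19:00 >= Wed 20:00? ✗; start Wed 19:00 > Wed 21:00? ✗ → no.
proc7: start Thu 18:00 >= Wed 20:00? ✓; start Thu 18:00 > Wed 21:00? ✓ → yes.
proc8: start Fri 02:00 >= Wed 20:00? ✓; start Fri 02:00 > Wed 21:00? ✓ → yes.
proc9: start Fri 13:00 >= Wed 20:00? ✓; start Fri 13:00 > Wed 21:00? ✓ → yes.
Result: proc4, proc7, proc8, proc9.

proc4, proc7, proc8, proc9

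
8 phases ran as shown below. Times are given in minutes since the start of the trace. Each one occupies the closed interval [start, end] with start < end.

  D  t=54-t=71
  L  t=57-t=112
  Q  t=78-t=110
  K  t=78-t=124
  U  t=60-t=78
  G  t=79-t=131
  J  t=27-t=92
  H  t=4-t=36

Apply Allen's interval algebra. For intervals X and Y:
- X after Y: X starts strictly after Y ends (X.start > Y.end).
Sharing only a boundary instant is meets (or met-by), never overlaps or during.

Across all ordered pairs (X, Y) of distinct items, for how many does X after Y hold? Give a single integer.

10

Checking all 56 ordered pairs for relation 'after'; matching pairs in alphabetical order:
(D, H): D after H ✓
(G, D): G after D ✓
(G, H): G after H ✓
(G, U): G after U ✓
(K, D): K after D ✓
(K, H): K after H ✓
(L, H): L after H ✓
(Q, D): Q after D ✓
(Q, H): Q after H ✓
(U, H): U after H ✓
Count: 10.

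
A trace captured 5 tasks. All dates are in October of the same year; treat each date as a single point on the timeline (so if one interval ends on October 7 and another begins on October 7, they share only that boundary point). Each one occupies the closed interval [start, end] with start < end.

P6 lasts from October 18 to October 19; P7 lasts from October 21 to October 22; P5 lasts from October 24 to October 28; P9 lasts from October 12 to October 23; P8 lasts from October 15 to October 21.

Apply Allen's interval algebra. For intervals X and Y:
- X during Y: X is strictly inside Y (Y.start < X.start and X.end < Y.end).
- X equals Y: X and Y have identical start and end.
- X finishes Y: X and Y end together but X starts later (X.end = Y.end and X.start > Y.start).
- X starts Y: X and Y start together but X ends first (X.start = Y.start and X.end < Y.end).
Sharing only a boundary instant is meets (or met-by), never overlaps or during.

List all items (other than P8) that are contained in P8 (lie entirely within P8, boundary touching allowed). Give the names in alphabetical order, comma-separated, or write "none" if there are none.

P6

Target P8 = [October 15, October 21].
P5 [October 24, October 28] → after → no.
P6 [October 18, October 19] → during → yes.
P7 [October 21, October 22] → met-by → no.
P9 [October 12, October 23] → contains → no.
Result: P6.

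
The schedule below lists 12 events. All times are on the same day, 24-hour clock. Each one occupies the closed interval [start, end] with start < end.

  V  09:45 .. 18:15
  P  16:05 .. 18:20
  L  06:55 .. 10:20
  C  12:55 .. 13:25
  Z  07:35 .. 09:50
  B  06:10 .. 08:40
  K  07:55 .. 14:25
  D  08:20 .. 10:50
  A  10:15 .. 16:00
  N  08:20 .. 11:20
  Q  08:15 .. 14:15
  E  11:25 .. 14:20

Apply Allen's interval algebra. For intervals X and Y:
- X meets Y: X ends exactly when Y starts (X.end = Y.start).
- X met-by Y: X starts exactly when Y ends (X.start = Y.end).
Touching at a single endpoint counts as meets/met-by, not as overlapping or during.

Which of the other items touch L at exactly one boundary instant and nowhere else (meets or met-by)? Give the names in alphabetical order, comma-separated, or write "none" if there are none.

Target L = [06:55, 10:20].
A [10:15, 16:00] → overlapped-by → no.
B [06:10, 08:40] → overlaps → no.
C [12:55, 13:25] → after → no.
D [08:20, 10:50] → overlapped-by → no.
E [11:25, 14:20] → after → no.
K [07:55, 14:25] → overlapped-by → no.
N [08:20, 11:20] → overlapped-by → no.
P [16:05, 18:20] → after → no.
Q [08:15, 14:15] → overlapped-by → no.
V [09:45, 18:15] → overlapped-by → no.
Z [07:35, 09:50] → during → no.
Result: none.

none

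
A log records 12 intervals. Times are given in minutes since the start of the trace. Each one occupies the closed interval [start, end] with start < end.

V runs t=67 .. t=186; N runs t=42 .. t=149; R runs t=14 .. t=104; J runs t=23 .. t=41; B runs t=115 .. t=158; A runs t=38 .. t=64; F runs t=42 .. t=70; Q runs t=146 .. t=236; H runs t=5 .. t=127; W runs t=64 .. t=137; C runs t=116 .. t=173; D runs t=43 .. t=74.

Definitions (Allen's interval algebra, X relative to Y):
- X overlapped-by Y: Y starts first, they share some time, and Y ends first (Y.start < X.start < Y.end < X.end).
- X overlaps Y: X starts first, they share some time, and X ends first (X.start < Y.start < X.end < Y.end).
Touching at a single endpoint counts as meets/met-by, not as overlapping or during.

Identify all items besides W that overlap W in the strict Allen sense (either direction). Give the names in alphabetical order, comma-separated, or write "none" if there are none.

B, C, D, F, H, R, V

Target W = [t=64, t=137].
A [t=38, t=64] → meets → no.
B [t=115, t=158] → overlapped-by → yes.
C [t=116, t=173] → overlapped-by → yes.
D [t=43, t=74] → overlaps → yes.
F [t=42, t=70] → overlaps → yes.
H [t=5, t=127] → overlaps → yes.
J [t=23, t=41] → before → no.
N [t=42, t=149] → contains → no.
Q [t=146, t=236] → after → no.
R [t=14, t=104] → overlaps → yes.
V [t=67, t=186] → overlapped-by → yes.
Result: B, C, D, F, H, R, V.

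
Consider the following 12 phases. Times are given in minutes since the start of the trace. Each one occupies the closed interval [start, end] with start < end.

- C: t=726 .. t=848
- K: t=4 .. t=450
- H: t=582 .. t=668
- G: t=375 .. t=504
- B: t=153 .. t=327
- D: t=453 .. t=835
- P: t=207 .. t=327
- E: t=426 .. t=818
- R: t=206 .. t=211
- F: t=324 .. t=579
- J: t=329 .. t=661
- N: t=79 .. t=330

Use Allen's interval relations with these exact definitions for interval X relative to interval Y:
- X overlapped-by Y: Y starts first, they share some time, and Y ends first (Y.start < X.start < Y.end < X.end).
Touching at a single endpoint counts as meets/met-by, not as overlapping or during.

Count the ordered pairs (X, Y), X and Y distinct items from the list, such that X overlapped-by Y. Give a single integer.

20

Checking all 132 ordered pairs for relation 'overlapped-by'; matching pairs in alphabetical order:
(C, D): C overlapped-by D ✓
(C, E): C overlapped-by E ✓
(D, E): D overlapped-by E ✓
(D, F): D overlapped-by F ✓
(D, G): D overlapped-by G ✓
(D, J): D overlapped-by J ✓
(E, F): E overlapped-by F ✓
(E, G): E overlapped-by G ✓
(E, J): E overlapped-by J ✓
(E, K): E overlapped-by K ✓
(F, B): F overlapped-by B ✓
(F, K): F overlapped-by K ✓
(F, N): F overlapped-by N ✓
(F, P): F overlapped-by P ✓
(G, K): G overlapped-by K ✓
(H, J): H overlapped-by J ✓
(J, F): J overlapped-by F ✓
(J, K): J overlapped-by K ✓
(J, N): J overlapped-by N ✓
(P, R): P overlapped-by R ✓
Count: 20.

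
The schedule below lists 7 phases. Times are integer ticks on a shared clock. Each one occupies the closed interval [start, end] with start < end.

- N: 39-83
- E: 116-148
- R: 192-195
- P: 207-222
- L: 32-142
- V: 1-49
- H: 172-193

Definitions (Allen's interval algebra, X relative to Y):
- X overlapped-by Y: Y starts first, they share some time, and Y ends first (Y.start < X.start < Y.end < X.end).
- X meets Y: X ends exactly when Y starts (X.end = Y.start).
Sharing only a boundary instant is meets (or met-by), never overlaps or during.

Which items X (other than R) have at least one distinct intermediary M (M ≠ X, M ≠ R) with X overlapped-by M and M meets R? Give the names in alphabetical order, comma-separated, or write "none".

Target R = [192, 195].
Intermediaries M with M meets R: none.
Union: none.

none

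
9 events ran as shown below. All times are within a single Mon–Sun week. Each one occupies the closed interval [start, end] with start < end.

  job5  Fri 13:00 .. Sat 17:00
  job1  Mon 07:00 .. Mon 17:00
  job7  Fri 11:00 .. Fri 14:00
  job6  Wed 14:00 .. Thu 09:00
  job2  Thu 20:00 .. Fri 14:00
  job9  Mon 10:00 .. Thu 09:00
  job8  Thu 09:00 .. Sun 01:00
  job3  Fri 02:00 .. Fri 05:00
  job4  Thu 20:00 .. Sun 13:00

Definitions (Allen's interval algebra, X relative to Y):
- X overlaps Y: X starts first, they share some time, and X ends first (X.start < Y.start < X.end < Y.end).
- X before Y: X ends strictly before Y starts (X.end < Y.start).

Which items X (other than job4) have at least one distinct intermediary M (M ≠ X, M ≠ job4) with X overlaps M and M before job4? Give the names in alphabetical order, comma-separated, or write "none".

Target job4 = [Thu 20:00, Sun 13:00].
Intermediaries M with M before job4: job1, job6, job9.
Via job1 — items with X overlaps job1: none.
Via job6 — items with X overlaps job6: none.
Via job9 — items with X overlaps job9: job1.
Union: job1.

job1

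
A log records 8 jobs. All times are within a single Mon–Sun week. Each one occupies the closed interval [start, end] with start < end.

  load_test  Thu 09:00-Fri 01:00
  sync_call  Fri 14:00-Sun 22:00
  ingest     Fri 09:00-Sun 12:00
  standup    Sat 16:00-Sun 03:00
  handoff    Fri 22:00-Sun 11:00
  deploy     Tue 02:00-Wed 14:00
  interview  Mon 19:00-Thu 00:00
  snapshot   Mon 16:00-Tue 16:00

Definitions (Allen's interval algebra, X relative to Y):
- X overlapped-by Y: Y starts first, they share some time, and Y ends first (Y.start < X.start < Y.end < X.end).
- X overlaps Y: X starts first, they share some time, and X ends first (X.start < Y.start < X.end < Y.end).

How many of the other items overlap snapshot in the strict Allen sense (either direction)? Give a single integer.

Target snapshot = [Mon 16:00, Tue 16:00].
deploy [Tue 02:00, Wed 14:00] → overlapped-by → counts.
handoff [Fri 22:00, Sun 11:00] → after → no.
ingest [Fri 09:00, Sun 12:00] → after → no.
interview [Mon 19:00, Thu 00:00] → overlapped-by → counts.
load_test [Thu 09:00, Fri 01:00] → after → no.
standup [Sat 16:00, Sun 03:00] → after → no.
sync_call [Fri 14:00, Sun 22:00] → after → no.
Total: 2.

2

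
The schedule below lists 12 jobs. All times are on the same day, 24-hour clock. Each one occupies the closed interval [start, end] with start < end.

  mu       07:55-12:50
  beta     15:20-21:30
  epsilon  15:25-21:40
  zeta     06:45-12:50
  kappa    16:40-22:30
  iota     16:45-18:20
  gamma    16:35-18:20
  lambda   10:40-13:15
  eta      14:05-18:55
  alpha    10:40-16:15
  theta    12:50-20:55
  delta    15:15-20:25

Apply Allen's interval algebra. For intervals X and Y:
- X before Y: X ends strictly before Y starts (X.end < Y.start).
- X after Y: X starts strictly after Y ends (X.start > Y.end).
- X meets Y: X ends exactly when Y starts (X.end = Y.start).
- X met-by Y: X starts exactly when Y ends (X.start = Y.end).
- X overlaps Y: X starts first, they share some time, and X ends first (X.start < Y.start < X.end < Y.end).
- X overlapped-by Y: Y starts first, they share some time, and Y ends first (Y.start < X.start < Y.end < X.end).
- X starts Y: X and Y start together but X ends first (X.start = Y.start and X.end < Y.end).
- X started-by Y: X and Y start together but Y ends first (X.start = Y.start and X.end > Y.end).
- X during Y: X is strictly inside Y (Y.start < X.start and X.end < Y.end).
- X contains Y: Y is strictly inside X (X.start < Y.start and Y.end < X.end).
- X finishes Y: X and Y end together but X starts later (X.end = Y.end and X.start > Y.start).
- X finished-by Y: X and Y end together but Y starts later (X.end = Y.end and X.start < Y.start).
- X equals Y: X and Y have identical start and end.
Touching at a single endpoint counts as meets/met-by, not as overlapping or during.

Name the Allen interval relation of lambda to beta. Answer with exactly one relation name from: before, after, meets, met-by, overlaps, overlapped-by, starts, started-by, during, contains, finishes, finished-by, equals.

lambda = [10:40, 13:15]; beta = [15:20, 21:30].
Compare endpoints: lambda.start < beta.start, lambda.start < beta.end, lambda.end < beta.start, lambda.end < beta.end.
That pattern is 'before'.

before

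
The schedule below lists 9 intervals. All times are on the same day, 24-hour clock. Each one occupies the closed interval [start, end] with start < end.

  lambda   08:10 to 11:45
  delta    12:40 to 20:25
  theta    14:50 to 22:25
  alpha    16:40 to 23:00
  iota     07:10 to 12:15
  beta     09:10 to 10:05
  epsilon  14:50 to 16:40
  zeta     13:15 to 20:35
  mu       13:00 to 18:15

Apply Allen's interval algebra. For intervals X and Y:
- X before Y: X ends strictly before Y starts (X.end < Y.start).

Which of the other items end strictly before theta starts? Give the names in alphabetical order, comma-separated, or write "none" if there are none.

beta, iota, lambda

Target theta = [14:50, 22:25].
alpha [16:40, 23:00] → overlapped-by → no.
beta [09:10, 10:05] → before → yes.
delta [12:40, 20:25] → overlaps → no.
epsilon [14:50, 16:40] → starts → no.
iota [07:10, 12:15] → before → yes.
lambda [08:10, 11:45] → before → yes.
mu [13:00, 18:15] → overlaps → no.
zeta [13:15, 20:35] → overlaps → no.
Result: beta, iota, lambda.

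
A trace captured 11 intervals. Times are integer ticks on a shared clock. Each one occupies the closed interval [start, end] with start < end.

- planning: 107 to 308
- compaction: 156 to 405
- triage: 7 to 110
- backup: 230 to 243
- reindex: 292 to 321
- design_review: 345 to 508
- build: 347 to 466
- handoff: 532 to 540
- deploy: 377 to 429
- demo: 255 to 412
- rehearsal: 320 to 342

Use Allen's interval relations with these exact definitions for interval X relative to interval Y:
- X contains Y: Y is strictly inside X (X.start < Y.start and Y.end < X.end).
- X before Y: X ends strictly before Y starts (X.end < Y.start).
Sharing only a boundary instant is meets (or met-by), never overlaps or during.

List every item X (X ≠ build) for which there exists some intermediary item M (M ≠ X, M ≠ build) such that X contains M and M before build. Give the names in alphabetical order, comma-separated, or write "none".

Target build = [347, 466].
Intermediaries M with M before build: backup, planning, rehearsal, reindex, triage.
Via backup — items with X contains backup: compaction, planning.
Via planning — items with X contains planning: none.
Via rehearsal — items with X contains rehearsal: compaction, demo.
Via reindex — items with X contains reindex: compaction, demo.
Via triage — items with X contains triage: none.
Union: compaction, demo, planning.

compaction, demo, planning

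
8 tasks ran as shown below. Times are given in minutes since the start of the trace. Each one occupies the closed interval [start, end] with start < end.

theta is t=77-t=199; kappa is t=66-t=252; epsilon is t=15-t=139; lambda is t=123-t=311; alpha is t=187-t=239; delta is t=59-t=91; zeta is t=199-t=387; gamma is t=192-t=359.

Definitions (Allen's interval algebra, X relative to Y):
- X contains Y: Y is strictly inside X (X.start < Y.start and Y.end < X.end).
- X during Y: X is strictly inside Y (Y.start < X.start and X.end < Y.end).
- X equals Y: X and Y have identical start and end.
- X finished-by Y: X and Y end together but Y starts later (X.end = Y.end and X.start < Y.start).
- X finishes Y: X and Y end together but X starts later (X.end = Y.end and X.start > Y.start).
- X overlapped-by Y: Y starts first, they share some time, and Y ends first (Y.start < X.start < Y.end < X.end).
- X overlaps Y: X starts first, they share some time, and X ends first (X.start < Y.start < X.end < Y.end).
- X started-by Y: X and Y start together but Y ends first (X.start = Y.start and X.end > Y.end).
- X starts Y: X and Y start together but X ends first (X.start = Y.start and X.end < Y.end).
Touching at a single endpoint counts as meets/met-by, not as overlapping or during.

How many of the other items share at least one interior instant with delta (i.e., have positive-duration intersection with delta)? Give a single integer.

3

Target delta = [t=59, t=91].
alpha [t=187, t=239] → after → no.
epsilon [t=15, t=139] → contains → counts.
gamma [t=192, t=359] → after → no.
kappa [t=66, t=252] → overlapped-by → counts.
lambda [t=123, t=311] → after → no.
theta [t=77, t=199] → overlapped-by → counts.
zeta [t=199, t=387] → after → no.
Total: 3.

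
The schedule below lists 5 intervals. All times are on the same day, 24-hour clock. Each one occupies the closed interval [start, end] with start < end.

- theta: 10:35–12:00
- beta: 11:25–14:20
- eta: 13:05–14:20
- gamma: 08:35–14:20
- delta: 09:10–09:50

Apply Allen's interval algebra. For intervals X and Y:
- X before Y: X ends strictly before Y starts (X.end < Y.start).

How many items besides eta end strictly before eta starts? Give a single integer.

Target eta = [13:05, 14:20].
beta [11:25, 14:20] → finished-by → no.
delta [09:10, 09:50] → before → counts.
gamma [08:35, 14:20] → finished-by → no.
theta [10:35, 12:00] → before → counts.
Total: 2.

2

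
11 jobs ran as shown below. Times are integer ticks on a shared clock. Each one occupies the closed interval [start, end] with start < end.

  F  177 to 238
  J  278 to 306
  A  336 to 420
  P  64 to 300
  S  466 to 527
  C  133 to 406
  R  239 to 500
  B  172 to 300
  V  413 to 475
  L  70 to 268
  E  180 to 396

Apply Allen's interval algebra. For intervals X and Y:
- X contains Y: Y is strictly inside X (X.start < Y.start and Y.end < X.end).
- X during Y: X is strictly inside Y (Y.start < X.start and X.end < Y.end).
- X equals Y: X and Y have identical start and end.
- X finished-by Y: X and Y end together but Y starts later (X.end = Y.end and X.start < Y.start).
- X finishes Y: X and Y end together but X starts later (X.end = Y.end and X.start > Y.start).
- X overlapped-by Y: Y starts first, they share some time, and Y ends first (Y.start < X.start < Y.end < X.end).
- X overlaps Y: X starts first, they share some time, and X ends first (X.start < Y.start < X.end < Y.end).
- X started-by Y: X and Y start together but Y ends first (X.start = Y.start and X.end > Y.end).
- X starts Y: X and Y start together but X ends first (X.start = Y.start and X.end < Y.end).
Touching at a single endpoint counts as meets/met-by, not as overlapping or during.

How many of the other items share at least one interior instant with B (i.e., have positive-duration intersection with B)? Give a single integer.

7

Target B = [172, 300].
A [336, 420] → after → no.
C [133, 406] → contains → counts.
E [180, 396] → overlapped-by → counts.
F [177, 238] → during → counts.
J [278, 306] → overlapped-by → counts.
L [70, 268] → overlaps → counts.
P [64, 300] → finished-by → counts.
R [239, 500] → overlapped-by → counts.
S [466, 527] → after → no.
V [413, 475] → after → no.
Total: 7.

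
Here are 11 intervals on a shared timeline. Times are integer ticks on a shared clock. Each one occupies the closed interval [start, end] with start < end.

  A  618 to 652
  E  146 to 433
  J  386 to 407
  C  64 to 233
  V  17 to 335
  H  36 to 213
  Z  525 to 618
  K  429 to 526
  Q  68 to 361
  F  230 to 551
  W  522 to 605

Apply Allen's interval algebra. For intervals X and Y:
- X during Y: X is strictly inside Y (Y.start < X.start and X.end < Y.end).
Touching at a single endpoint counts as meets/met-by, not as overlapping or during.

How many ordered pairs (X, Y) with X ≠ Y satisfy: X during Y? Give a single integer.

5

Checking all 110 ordered pairs for relation 'during'; matching pairs in alphabetical order:
(C, V): C during V ✓
(H, V): H during V ✓
(J, E): J during E ✓
(J, F): J during F ✓
(K, F): K during F ✓
Count: 5.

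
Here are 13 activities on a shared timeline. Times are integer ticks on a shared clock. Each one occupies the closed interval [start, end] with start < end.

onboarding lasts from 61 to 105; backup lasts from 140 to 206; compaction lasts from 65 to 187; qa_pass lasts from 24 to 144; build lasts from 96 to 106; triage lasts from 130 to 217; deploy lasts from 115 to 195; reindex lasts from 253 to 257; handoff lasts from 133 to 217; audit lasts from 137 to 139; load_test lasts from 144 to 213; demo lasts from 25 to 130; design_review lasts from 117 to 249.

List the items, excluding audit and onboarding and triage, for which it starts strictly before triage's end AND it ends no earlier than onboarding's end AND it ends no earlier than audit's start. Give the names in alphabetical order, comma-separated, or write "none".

Conditions: its start is strictly before triage's end (X.start < 217) AND its end is no earlier than onboarding's end (X.end >= 105) AND its end is no earlier than audit's start (X.end >= 137).
backup: start 140 < 217? ✓; end 206 >= 105? ✓; end 206 >= 137? ✓ → yes.
build: start 96 < 217? ✓; end 106 >= 105? ✓; end 106 >= 137? ✗ → no.
compaction: start 65 < 217? ✓; end 187 >= 105? ✓; end 187 >= 137? ✓ → yes.
demo: start 25 < 217? ✓; end 130 >= 105? ✓; end 130 >= 137? ✗ → no.
deploy: start 115 < 217? ✓; end 195 >= 105? ✓; end 195 >= 137? ✓ → yes.
design_review: start 117 < 217? ✓; end 249 >= 105? ✓; end 249 >= 137? ✓ → yes.
handoff: start 133 < 217? ✓; end 217 >= 105? ✓; end 217 >= 137? ✓ → yes.
load_test: start 144 < 217? ✓; end 213 >= 105? ✓; end 213 >= 137? ✓ → yes.
qa_pass: start 24 < 217? ✓; end 144 >= 105? ✓; end 144 >= 137? ✓ → yes.
reindex: start 253 < 217? ✗; end 257 >= 105? ✓; end 257 >= 137? ✓ → no.
Result: backup, compaction, deploy, design_review, handoff, load_test, qa_pass.

backup, compaction, deploy, design_review, handoff, load_test, qa_pass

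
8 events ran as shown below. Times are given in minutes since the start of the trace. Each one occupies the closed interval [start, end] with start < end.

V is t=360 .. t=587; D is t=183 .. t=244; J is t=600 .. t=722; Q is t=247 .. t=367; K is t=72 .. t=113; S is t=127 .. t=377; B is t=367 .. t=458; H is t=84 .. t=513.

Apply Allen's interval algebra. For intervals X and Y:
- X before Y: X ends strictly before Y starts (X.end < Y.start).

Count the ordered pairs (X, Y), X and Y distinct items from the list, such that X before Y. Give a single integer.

15

Checking all 56 ordered pairs for relation 'before'; matching pairs in alphabetical order:
(B, J): B before J ✓
(D, B): D before B ✓
(D, J): D before J ✓
(D, Q): D before Q ✓
(D, V): D before V ✓
(H, J): H before J ✓
(K, B): K before B ✓
(K, D): K before D ✓
(K, J): K before J ✓
(K, Q): K before Q ✓
(K, S): K before S ✓
(K, V): K before V ✓
(Q, J): Q before J ✓
(S, J): S before J ✓
(V, J): V before J ✓
Count: 15.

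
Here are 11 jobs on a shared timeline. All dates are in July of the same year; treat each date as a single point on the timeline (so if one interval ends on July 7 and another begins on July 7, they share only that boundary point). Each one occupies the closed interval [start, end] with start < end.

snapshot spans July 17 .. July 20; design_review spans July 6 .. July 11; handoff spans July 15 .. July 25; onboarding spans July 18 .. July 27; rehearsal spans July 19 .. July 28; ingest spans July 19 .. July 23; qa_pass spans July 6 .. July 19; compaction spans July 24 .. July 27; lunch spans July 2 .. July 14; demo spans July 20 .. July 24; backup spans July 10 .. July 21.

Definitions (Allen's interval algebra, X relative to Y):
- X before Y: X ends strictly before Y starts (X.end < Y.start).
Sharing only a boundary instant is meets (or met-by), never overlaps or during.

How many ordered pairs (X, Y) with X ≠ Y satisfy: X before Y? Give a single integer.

19

Checking all 110 ordered pairs for relation 'before'; matching pairs in alphabetical order:
(backup, compaction): backup before compaction ✓
(design_review, compaction): design_review before compaction ✓
(design_review, demo): design_review before demo ✓
(design_review, handoff): design_review before handoff ✓
(design_review, ingest): design_review before ingest ✓
(design_review, onboarding): design_review before onboarding ✓
(design_review, rehearsal): design_review before rehearsal ✓
(design_review, snapshot): design_review before snapshot ✓
(ingest, compaction): ingest before compaction ✓
(lunch, compaction): lunch before compaction ✓
(lunch, demo): lunch before demo ✓
(lunch, handoff): lunch before handoff ✓
(lunch, ingest): lunch before ingest ✓
(lunch, onboarding): lunch before onboarding ✓
(lunch, rehearsal): lunch before rehearsal ✓
(lunch, snapshot): lunch before snapshot ✓
(qa_pass, compaction): qa_pass before compaction ✓
(qa_pass, demo): qa_pass before demo ✓
(snapshot, compaction): snapshot before compaction ✓
Count: 19.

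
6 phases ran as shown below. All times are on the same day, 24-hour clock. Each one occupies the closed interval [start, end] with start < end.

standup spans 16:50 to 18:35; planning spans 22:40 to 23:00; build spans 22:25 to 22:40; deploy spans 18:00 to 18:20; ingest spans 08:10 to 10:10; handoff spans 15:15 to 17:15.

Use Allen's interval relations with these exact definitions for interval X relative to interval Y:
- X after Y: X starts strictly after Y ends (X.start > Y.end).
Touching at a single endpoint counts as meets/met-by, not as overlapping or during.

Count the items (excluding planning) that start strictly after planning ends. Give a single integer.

0

Target planning = [22:40, 23:00].
build [22:25, 22:40] → meets → no.
deploy [18:00, 18:20] → before → no.
handoff [15:15, 17:15] → before → no.
ingest [08:10, 10:10] → before → no.
standup [16:50, 18:35] → before → no.
Total: 0.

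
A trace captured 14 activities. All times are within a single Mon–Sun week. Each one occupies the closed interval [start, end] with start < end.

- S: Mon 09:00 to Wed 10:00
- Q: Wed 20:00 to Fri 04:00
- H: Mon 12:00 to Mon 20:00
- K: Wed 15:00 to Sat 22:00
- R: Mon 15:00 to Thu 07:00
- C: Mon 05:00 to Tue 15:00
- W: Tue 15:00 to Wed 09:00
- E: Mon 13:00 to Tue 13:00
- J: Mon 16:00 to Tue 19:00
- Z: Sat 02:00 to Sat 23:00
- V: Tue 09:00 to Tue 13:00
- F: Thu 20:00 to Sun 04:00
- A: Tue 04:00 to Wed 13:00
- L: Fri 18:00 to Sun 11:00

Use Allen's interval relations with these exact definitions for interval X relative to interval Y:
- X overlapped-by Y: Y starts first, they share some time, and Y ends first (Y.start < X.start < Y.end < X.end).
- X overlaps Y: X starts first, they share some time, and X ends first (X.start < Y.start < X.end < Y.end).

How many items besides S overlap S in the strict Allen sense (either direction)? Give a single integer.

Target S = [Mon 09:00, Wed 10:00].
A [Tue 04:00, Wed 13:00] → overlapped-by → counts.
C [Mon 05:00, Tue 15:00] → overlaps → counts.
E [Mon 13:00, Tue 13:00] → during → no.
F [Thu 20:00, Sun 04:00] → after → no.
H [Mon 12:00, Mon 20:00] → during → no.
J [Mon 16:00, Tue 19:00] → during → no.
K [Wed 15:00, Sat 22:00] → after → no.
L [Fri 18:00, Sun 11:00] → after → no.
Q [Wed 20:00, Fri 04:00] → after → no.
R [Mon 15:00, Thu 07:00] → overlapped-by → counts.
V [Tue 09:00, Tue 13:00] → during → no.
W [Tue 15:00, Wed 09:00] → during → no.
Z [Sat 02:00, Sat 23:00] → after → no.
Total: 3.

3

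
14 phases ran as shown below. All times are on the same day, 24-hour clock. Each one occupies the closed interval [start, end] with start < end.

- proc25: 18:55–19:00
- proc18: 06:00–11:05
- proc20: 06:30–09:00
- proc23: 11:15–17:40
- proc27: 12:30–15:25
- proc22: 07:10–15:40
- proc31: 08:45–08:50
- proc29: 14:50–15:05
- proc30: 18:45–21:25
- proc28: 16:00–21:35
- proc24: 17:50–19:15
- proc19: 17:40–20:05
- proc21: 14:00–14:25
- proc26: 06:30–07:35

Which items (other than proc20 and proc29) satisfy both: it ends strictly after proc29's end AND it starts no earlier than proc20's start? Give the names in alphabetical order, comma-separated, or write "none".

proc19, proc22, proc23, proc24, proc25, proc27, proc28, proc30

Conditions: its end is strictly after proc29's end (X.end > 15:05) AND its start is no earlier than proc20's start (X.start >= 06:30).
proc18: end 11:05 > 15:05? ✗; start 06:00 >= 06:30? ✗ → no.
proc19: end 20:05 > 15:05? ✓; start 17:40 >= 06:30? ✓ → yes.
proc21: end 14:25 > 15:05? ✗; start 14:00 >= 06:30? ✓ → no.
proc22: end 15:40 > 15:05? ✓; start 07:10 >= 06:30? ✓ → yes.
proc23: end 17:40 > 15:05? ✓; start 11:15 >= 06:30? ✓ → yes.
proc24: end 19:15 > 15:05? ✓; start 17:50 >= 06:30? ✓ → yes.
proc25: end 19:00 > 15:05? ✓; start 18:55 >= 06:30? ✓ → yes.
proc26: end 07:35 > 15:05? ✗; start 06:30 >= 06:30? ✓ → no.
proc27: end 15:25 > 15:05? ✓; start 12:30 >= 06:30? ✓ → yes.
proc28: end 21:35 > 15:05? ✓; start 16:00 >= 06:30? ✓ → yes.
proc30: end 21:25 > 15:05? ✓; start 18:45 >= 06:30? ✓ → yes.
proc31: end 08:50 > 15:05? ✗; start 08:45 >= 06:30? ✓ → no.
Result: proc19, proc22, proc23, proc24, proc25, proc27, proc28, proc30.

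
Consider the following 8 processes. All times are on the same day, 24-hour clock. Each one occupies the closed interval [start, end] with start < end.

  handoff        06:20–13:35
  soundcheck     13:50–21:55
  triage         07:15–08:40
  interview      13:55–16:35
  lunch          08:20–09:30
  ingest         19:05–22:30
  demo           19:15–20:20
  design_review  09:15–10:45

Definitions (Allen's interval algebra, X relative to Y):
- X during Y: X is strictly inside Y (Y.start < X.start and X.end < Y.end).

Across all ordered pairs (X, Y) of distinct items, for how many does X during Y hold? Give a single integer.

6

Checking all 56 ordered pairs for relation 'during'; matching pairs in alphabetical order:
(demo, ingest): demo during ingest ✓
(demo, soundcheck): demo during soundcheck ✓
(design_review, handoff): design_review during handoff ✓
(interview, soundcheck): interview during soundcheck ✓
(lunch, handoff): lunch during handoff ✓
(triage, handoff): triage during handoff ✓
Count: 6.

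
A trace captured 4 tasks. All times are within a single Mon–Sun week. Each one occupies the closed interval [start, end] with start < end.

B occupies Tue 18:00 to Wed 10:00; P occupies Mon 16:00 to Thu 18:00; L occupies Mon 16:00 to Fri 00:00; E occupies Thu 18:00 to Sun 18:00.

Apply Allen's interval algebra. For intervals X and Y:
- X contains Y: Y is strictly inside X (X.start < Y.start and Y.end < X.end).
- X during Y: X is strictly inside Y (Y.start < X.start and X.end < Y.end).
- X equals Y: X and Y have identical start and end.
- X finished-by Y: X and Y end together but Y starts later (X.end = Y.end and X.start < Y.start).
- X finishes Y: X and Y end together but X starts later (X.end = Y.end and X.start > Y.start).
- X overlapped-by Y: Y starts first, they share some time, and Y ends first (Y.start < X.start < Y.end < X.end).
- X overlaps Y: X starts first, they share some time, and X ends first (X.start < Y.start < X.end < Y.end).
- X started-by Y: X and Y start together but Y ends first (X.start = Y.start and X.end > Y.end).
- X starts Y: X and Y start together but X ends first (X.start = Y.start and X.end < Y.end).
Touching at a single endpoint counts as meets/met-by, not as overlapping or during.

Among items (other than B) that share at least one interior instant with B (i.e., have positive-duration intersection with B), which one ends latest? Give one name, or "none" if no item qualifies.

L

Target B = [Tue 18:00, Wed 10:00].
E [Thu 18:00, Sun 18:00] → after → excluded.
L [Mon 16:00, Fri 00:00] → contains → candidate.
P [Mon 16:00, Thu 18:00] → contains → candidate.
Among candidates, latest end is Fri 00:00 → L.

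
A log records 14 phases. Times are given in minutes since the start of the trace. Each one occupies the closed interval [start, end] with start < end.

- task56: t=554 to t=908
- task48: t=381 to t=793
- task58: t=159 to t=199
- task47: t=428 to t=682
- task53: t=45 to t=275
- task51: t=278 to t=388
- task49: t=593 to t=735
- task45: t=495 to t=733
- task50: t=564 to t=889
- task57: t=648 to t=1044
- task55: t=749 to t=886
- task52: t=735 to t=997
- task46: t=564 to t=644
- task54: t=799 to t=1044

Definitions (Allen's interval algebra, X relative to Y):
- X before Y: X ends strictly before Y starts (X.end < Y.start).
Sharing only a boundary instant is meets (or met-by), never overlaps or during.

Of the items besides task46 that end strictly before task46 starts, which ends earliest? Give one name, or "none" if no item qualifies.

task58

Target task46 = [t=564, t=644].
task45 [t=495, t=733] → contains → excluded.
task47 [t=428, t=682] → contains → excluded.
task48 [t=381, t=793] → contains → excluded.
task49 [t=593, t=735] → overlapped-by → excluded.
task50 [t=564, t=889] → started-by → excluded.
task51 [t=278, t=388] → before → candidate.
task52 [t=735, t=997] → after → excluded.
task53 [t=45, t=275] → before → candidate.
task54 [t=799, t=1044] → after → excluded.
task55 [t=749, t=886] → after → excluded.
task56 [t=554, t=908] → contains → excluded.
task57 [t=648, t=1044] → after → excluded.
task58 [t=159, t=199] → before → candidate.
Among candidates, earliest end is t=199 → task58.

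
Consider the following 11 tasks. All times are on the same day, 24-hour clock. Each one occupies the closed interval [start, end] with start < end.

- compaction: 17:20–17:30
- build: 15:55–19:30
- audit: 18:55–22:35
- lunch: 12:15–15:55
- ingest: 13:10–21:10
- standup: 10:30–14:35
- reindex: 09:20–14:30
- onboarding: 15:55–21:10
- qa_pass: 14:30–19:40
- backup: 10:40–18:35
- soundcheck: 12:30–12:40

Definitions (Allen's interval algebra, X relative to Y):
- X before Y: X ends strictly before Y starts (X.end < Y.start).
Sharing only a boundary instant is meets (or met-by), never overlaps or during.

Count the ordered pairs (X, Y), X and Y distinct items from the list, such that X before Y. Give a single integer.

18

Checking all 110 ordered pairs for relation 'before'; matching pairs in alphabetical order:
(backup, audit): backup before audit ✓
(compaction, audit): compaction before audit ✓
(lunch, audit): lunch before audit ✓
(lunch, compaction): lunch before compaction ✓
(reindex, audit): reindex before audit ✓
(reindex, build): reindex before build ✓
(reindex, compaction): reindex before compaction ✓
(reindex, onboarding): reindex before onboarding ✓
(soundcheck, audit): soundcheck before audit ✓
(soundcheck, build): soundcheck before build ✓
(soundcheck, compaction): soundcheck before compaction ✓
(soundcheck, ingest): soundcheck before ingest ✓
(soundcheck, onboarding): soundcheck before onboarding ✓
(soundcheck, qa_pass): soundcheck before qa_pass ✓
(standup, audit): standup before audit ✓
(standup, build): standup before build ✓
(standup, compaction): standup before compaction ✓
(standup, onboarding): standup before onboarding ✓
Count: 18.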